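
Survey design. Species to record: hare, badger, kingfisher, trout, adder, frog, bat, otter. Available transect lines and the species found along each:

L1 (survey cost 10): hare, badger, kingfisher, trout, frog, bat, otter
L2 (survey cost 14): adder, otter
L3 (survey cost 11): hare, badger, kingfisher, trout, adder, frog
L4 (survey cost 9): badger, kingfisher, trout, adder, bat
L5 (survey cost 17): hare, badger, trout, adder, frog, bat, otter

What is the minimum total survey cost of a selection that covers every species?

L1, L4 cover every species at survey cost 10 + 9 = 19.
Any cover uses at least 2 transects; among all covering selections none totals below 19.

19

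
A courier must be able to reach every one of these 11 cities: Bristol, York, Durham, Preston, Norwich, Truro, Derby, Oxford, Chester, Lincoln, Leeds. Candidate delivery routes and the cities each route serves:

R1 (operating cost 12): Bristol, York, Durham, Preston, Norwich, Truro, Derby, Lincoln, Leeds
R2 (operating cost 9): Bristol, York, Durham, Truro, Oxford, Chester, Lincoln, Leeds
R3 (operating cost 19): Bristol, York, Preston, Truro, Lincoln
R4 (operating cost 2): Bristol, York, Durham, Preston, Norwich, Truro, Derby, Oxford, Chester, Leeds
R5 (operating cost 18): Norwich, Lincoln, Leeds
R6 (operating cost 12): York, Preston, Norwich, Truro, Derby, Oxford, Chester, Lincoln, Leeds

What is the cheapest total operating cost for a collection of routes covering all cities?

11

R2, R4 cover every city at operating cost 9 + 2 = 11.
Any cover uses at least 2 routes; among all covering selections none totals below 11.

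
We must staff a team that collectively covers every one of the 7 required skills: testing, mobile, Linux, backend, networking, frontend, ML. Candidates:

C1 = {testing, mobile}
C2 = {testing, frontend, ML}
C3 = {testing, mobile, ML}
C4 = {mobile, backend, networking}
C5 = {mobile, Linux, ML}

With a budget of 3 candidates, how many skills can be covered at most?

7

Choosing C2, C4, C5 covers {testing, mobile, Linux, backend, networking, frontend, ML} — 7 skills.
That is all 7 skills.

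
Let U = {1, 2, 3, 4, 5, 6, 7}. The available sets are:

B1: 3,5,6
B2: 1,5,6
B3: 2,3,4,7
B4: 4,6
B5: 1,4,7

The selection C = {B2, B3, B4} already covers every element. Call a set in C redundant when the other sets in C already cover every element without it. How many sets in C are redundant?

Drop B2: 1, 5 uncovered — not redundant.
Drop B3: 2, 3, 7 uncovered — not redundant.
Drop B4: the rest still cover every element — redundant.
1 redundant: B4.

1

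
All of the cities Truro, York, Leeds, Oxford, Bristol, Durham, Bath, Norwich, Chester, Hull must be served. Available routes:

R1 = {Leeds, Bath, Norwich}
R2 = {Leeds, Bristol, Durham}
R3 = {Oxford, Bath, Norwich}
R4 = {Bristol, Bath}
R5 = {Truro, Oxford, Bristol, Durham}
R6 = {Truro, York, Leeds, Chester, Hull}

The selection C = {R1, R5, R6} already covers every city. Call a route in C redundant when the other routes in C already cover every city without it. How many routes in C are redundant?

Drop R1: Bath, Norwich uncovered — not redundant.
Drop R5: Oxford, Bristol, Durham uncovered — not redundant.
Drop R6: York, Chester, Hull uncovered — not redundant.
None of the routes in C is redundant.

0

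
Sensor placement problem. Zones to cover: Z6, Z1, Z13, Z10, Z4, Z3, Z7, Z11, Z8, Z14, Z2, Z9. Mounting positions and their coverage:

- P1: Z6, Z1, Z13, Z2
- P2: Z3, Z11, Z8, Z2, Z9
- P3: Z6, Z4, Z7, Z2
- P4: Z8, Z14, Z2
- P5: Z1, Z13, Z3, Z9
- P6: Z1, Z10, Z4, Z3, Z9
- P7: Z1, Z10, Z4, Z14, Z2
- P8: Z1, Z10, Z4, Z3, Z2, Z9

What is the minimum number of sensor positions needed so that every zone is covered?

P1, P2, P3, P7 together cover {Z6, Z1, Z13, Z10, Z4, Z3, Z7, Z11, Z8, Z14, Z2, Z9} — every zone.
No 3 of the 8 sensor positions cover everything (all 56 triples fall short), so 4 is minimum.
Greedy (largest uncovered first) would take P8, P1, P2, P3, P4 — 5 sensor positions — but 4 suffice.

4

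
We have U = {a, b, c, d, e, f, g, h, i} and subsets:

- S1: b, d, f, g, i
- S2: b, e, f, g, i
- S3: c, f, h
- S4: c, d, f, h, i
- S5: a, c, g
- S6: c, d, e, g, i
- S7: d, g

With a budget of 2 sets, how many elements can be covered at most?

Choosing S2, S4 covers {b, c, d, e, f, g, h, i} — 8 elements.
No choice of 2 sets does better; here a is left uncovered.

8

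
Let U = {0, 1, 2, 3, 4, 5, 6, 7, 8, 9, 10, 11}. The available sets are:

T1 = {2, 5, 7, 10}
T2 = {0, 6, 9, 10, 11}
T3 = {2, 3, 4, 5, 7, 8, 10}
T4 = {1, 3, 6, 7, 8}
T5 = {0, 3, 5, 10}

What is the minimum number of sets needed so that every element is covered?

T2, T3, T4 together cover {0, 1, 2, 3, 4, 5, 6, 7, 8, 9, 10, 11} — every element.
No 2 of the 5 sets cover everything (all 10 pairs fall short), so 3 is minimum.

3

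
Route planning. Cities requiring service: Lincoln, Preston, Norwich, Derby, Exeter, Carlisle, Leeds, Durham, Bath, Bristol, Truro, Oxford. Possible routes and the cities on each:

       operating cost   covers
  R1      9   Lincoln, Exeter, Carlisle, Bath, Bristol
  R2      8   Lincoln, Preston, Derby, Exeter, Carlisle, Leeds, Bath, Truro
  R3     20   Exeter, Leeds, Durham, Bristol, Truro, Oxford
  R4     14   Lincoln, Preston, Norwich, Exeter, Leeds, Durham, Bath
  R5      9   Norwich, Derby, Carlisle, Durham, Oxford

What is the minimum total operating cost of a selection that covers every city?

R1, R2, R5 cover every city at operating cost 9 + 8 + 9 = 26.
Any cover uses at least 3 routes; among all covering selections none totals below 26.

26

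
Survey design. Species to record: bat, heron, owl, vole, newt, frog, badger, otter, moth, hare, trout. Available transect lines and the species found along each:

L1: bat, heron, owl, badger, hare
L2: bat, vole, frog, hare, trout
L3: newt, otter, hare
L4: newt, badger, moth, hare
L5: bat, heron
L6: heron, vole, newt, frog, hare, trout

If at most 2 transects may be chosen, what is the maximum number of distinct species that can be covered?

Choosing L1, L6 covers {bat, heron, owl, vole, newt, frog, badger, hare, trout} — 9 species.
No choice of 2 transects does better; here otter, moth are left uncovered.

9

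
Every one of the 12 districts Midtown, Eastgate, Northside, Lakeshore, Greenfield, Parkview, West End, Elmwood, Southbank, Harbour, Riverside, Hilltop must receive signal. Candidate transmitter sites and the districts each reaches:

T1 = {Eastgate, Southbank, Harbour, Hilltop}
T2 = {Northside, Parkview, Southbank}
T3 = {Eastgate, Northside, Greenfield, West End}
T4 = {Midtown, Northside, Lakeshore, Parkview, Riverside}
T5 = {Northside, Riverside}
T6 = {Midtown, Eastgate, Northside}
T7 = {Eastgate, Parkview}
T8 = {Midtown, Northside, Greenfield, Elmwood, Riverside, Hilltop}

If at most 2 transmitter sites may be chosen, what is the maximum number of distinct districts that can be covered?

Choosing T1, T4 covers {Midtown, Eastgate, Northside, Lakeshore, Parkview, Southbank, Harbour, Riverside, Hilltop} — 9 districts.
No choice of 2 transmitter sites does better; here Greenfield, West End, Elmwood are left uncovered.

9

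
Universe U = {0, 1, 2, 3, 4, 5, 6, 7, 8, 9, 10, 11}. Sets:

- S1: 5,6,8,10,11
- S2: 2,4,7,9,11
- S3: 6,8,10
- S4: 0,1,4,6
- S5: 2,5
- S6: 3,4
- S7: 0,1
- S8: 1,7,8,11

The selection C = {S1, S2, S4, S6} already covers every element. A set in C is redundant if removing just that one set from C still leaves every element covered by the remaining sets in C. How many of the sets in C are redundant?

Drop S1: 5, 8, 10 uncovered — not redundant.
Drop S2: 2, 7, 9 uncovered — not redundant.
Drop S4: 0, 1 uncovered — not redundant.
Drop S6: 3 uncovered — not redundant.
None of the sets in C is redundant.

0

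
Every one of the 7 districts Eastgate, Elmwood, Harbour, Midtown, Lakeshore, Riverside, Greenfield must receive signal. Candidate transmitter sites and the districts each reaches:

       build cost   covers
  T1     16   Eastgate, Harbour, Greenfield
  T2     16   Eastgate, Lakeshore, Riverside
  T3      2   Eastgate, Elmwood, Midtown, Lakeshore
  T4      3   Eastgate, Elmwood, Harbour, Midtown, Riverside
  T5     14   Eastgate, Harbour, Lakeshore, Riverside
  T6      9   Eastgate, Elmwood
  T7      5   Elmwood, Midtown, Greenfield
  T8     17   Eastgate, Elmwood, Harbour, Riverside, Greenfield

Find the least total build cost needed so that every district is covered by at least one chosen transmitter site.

10

T3, T4, T7 cover every district at build cost 2 + 3 + 5 = 10.
Any cover uses at least 2 transmitter sites; among all covering selections none totals below 10.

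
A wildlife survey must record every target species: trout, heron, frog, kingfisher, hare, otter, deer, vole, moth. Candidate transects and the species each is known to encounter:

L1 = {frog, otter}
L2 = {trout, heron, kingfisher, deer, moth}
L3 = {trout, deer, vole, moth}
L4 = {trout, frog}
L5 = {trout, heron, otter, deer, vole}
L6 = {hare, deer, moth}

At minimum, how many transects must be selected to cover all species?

L1, L2, L3, L6 together cover {trout, heron, frog, kingfisher, hare, otter, deer, vole, moth} — every species.
No 3 of the 6 transects cover everything (all 20 triples fall short), so 4 is minimum.

4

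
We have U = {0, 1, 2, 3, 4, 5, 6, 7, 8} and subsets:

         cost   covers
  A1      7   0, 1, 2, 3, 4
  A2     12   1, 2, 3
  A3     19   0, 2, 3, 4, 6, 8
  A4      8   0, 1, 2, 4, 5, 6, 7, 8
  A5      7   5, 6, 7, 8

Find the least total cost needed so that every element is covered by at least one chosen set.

14

A1, A5 cover every element at cost 7 + 7 = 14.
Any cover uses at least 2 sets; among all covering selections none totals below 14.
Greedy by coverage-per-cost would pick A4, A1 for 15 — worse than the optimum 14.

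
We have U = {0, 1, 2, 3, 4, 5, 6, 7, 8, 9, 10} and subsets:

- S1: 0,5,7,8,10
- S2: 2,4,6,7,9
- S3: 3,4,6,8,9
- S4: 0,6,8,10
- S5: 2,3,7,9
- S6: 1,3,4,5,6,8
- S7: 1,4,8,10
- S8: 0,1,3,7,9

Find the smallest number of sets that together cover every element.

3

S1, S2, S6 together cover {0, 1, 2, 3, 4, 5, 6, 7, 8, 9, 10} — every element.
No 2 of the 8 sets cover everything (all 28 pairs fall short), so 3 is minimum.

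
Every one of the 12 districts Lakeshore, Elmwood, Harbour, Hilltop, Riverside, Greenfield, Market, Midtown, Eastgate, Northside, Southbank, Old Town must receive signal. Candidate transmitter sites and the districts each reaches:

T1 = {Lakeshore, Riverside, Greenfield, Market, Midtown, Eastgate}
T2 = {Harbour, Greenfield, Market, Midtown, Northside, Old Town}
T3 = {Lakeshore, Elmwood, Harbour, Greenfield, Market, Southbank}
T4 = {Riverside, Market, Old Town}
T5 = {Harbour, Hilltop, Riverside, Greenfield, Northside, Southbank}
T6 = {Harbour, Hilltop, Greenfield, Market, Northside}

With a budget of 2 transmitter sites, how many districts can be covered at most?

Choosing T1, T5 covers {Lakeshore, Harbour, Hilltop, Riverside, Greenfield, Market, Midtown, Eastgate, Northside, Southbank} — 10 districts.
No choice of 2 transmitter sites does better; here Elmwood, Old Town are left uncovered.

10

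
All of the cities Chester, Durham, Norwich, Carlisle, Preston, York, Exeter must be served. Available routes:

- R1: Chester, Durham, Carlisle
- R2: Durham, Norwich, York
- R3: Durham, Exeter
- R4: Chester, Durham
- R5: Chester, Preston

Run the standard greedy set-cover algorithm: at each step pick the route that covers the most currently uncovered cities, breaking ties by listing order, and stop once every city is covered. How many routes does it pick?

Pick 1: R1 covers 3 new cities (Chester, Durham, Carlisle).
Pick 2: R2 covers 2 new cities (Norwich, York).
Pick 3: R3 covers 1 new cities (Exeter).
Pick 4: R5 covers 1 new cities (Preston).
Greedy uses 4 routes.

4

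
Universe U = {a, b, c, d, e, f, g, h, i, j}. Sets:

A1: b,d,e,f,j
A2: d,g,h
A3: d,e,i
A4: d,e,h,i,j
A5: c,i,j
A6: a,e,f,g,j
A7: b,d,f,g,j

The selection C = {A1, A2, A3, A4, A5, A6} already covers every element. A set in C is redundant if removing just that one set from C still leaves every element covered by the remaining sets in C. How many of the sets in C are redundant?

3

Drop A1: b uncovered — not redundant.
Drop A2: the rest still cover every element — redundant.
Drop A3: the rest still cover every element — redundant.
Drop A4: the rest still cover every element — redundant.
Drop A5: c uncovered — not redundant.
Drop A6: a uncovered — not redundant.
3 redundant: A2, A3, A4.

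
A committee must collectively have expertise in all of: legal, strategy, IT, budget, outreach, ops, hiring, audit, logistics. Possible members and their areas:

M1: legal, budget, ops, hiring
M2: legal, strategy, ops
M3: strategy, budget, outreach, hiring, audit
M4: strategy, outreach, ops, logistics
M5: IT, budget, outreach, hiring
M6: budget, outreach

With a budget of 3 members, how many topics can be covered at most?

8

Choosing M1, M3, M4 covers {legal, strategy, budget, outreach, ops, hiring, audit, logistics} — 8 topics.
No choice of 3 members does better; here IT is left uncovered.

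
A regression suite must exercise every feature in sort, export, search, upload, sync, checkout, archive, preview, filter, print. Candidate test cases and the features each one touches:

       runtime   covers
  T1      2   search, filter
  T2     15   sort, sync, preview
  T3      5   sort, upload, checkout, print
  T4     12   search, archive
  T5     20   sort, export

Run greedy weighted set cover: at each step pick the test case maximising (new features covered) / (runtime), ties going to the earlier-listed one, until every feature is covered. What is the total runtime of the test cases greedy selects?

Pick 1: T1 adds 2 new (search, filter) at runtime 2 (ratio 2/2).
Pick 2: T3 adds 4 new (sort, upload, checkout, print) at runtime 5 (ratio 4/5).
Pick 3: T2 adds 2 new (sync, preview) at runtime 15 (ratio 2/15).
Pick 4: T4 adds 1 new (archive) at runtime 12 (ratio 1/12).
Pick 5: T5 adds 1 new (export) at runtime 20 (ratio 1/20).
Greedy total runtime: 2 + 5 + 15 + 12 + 20 = 54.

54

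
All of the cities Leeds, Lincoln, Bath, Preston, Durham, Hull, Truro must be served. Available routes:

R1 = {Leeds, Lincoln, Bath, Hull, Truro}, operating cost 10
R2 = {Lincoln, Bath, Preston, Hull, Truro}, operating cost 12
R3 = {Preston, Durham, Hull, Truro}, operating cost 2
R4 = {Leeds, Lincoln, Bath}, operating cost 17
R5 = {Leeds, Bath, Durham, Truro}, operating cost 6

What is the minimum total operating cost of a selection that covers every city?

12

R1, R3 cover every city at operating cost 10 + 2 = 12.
Any cover uses at least 2 routes; among all covering selections none totals below 12.
Greedy by coverage-per-operating cost would pick R3, R5, R1 for 18 — worse than the optimum 12.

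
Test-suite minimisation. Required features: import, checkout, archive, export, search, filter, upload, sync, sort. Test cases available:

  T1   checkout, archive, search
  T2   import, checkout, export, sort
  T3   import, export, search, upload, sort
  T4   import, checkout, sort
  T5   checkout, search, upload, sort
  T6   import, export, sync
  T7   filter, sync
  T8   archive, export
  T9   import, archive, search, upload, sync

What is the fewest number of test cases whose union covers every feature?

3

T1, T3, T7 together cover {import, checkout, archive, export, search, filter, upload, sync, sort} — every feature.
No 2 of the 9 test cases cover everything (all 36 pairs fall short), so 3 is minimum.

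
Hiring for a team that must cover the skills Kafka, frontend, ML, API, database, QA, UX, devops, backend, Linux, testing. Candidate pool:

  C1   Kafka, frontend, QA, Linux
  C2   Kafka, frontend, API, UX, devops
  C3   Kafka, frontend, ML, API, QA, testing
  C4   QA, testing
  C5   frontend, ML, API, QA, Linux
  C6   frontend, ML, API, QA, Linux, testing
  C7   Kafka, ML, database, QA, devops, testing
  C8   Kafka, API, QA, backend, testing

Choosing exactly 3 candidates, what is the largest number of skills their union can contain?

10

Choosing C1, C2, C7 covers {Kafka, frontend, ML, API, database, QA, UX, devops, Linux, testing} — 10 skills.
No choice of 3 candidates does better; here backend is left uncovered.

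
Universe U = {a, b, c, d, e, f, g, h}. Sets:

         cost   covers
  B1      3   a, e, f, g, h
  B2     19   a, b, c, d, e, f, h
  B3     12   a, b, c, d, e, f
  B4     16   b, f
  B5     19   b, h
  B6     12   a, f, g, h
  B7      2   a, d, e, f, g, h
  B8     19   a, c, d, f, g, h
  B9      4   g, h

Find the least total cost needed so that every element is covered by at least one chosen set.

14

B3, B7 cover every element at cost 12 + 2 = 14.
Any cover uses at least 2 sets; among all covering selections none totals below 14.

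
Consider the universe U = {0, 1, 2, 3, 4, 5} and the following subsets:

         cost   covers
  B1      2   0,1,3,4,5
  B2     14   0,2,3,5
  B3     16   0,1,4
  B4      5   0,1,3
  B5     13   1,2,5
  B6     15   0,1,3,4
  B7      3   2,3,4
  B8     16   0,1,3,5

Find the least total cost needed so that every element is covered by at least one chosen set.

5

B1, B7 cover every element at cost 2 + 3 = 5.
Any cover uses at least 2 sets; among all covering selections none totals below 5.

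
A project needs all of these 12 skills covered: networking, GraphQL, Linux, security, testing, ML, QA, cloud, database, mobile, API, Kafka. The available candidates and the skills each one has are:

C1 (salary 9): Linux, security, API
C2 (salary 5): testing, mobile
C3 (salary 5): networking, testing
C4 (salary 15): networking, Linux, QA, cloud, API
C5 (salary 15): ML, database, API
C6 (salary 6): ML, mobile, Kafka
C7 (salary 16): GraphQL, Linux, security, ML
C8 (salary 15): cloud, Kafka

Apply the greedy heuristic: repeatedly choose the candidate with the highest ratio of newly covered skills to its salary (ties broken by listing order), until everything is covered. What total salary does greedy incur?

66

Pick 1: C6 adds 3 new (ML, mobile, Kafka) at salary 6 (ratio 3/6).
Pick 2: C3 adds 2 new (networking, testing) at salary 5 (ratio 2/5).
Pick 3: C1 adds 3 new (Linux, security, API) at salary 9 (ratio 3/9).
Pick 4: C4 adds 2 new (QA, cloud) at salary 15 (ratio 2/15).
Pick 5: C5 adds 1 new (database) at salary 15 (ratio 1/15).
Pick 6: C7 adds 1 new (GraphQL) at salary 16 (ratio 1/16).
Greedy total salary: 6 + 5 + 9 + 15 + 15 + 16 = 66. (The true optimum is 57, so greedy overshoots here.)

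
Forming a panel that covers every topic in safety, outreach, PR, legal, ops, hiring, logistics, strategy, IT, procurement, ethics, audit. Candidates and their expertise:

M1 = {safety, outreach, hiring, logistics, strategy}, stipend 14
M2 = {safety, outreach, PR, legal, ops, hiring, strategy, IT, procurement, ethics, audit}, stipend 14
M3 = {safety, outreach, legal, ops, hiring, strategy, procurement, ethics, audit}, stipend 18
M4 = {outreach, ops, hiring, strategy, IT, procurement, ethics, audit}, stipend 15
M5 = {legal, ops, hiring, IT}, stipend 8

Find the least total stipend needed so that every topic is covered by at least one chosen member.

28

M1, M2 cover every topic at stipend 14 + 14 = 28.
Any cover uses at least 2 members; among all covering selections none totals below 28.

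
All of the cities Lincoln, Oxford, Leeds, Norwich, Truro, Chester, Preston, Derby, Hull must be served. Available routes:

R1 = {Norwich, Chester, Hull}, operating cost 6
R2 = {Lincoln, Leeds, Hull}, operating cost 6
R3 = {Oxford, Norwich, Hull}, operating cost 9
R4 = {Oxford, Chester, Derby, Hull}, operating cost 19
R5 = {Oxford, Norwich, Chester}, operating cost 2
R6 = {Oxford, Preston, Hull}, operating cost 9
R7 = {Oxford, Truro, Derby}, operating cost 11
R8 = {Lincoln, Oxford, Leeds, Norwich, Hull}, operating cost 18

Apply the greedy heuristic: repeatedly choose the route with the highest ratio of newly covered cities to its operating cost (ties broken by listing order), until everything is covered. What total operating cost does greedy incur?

Pick 1: R5 adds 3 new (Oxford, Norwich, Chester) at operating cost 2 (ratio 3/2).
Pick 2: R2 adds 3 new (Lincoln, Leeds, Hull) at operating cost 6 (ratio 3/6).
Pick 3: R7 adds 2 new (Truro, Derby) at operating cost 11 (ratio 2/11).
Pick 4: R6 adds 1 new (Preston) at operating cost 9 (ratio 1/9).
Greedy total operating cost: 2 + 6 + 11 + 9 = 28.

28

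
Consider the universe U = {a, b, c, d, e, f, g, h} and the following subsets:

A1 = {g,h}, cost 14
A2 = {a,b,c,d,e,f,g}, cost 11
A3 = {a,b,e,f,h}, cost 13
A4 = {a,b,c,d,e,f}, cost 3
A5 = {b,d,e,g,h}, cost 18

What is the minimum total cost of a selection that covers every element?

A1, A4 cover every element at cost 14 + 3 = 17.
Any cover uses at least 2 sets; among all covering selections none totals below 17.

17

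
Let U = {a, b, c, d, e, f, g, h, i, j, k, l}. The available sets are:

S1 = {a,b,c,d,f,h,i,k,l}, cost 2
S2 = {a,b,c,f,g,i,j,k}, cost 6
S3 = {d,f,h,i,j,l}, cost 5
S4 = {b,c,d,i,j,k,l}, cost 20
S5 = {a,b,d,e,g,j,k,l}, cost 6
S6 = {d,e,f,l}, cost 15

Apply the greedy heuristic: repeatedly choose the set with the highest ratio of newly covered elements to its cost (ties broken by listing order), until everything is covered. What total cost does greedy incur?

8

Pick 1: S1 adds 9 new (a, b, c, d, f, h, i, k, l) at cost 2 (ratio 9/2).
Pick 2: S5 adds 3 new (e, g, j) at cost 6 (ratio 3/6).
Greedy total cost: 2 + 6 = 8.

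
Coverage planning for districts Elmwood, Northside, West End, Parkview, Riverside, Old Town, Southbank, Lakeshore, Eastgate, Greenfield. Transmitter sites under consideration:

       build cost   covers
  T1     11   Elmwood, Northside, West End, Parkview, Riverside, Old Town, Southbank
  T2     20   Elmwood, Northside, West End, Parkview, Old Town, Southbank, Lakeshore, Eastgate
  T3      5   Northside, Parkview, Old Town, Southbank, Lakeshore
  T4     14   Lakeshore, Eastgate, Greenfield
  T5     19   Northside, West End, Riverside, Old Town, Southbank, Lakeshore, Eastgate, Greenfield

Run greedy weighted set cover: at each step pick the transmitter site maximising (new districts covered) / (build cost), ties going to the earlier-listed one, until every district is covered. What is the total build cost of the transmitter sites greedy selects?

30

Pick 1: T3 adds 5 new (Northside, Parkview, Old Town, Southbank, Lakeshore) at build cost 5 (ratio 5/5).
Pick 2: T1 adds 3 new (Elmwood, West End, Riverside) at build cost 11 (ratio 3/11).
Pick 3: T4 adds 2 new (Eastgate, Greenfield) at build cost 14 (ratio 2/14).
Greedy total build cost: 5 + 11 + 14 = 30. (The true optimum is 25, so greedy overshoots here.)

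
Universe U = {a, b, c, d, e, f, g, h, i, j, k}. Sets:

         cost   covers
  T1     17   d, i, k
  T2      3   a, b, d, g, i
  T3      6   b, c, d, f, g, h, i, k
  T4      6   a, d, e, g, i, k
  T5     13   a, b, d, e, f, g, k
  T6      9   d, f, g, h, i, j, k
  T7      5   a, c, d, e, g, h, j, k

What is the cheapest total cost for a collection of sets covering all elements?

11

T3, T7 cover every element at cost 6 + 5 = 11.
Any cover uses at least 2 sets; among all covering selections none totals below 11.
Greedy by coverage-per-cost would pick T2, T7, T3 for 14 — worse than the optimum 11.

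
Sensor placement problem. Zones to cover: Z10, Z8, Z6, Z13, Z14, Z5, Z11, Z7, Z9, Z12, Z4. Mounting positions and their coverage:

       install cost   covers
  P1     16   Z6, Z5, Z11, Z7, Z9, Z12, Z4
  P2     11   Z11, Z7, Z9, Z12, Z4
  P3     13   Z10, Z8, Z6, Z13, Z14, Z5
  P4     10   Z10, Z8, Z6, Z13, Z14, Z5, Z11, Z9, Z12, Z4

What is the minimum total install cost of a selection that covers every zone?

P2, P4 cover every zone at install cost 11 + 10 = 21.
Any cover uses at least 2 sensor positions; among all covering selections none totals below 21.

21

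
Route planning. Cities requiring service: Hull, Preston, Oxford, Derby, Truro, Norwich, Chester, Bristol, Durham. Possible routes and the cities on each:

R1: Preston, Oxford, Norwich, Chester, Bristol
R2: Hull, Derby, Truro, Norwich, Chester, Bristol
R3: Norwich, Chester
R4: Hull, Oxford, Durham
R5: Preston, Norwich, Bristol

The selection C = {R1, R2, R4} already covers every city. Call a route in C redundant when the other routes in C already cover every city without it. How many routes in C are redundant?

Drop R1: Preston uncovered — not redundant.
Drop R2: Derby, Truro uncovered — not redundant.
Drop R4: Durham uncovered — not redundant.
None of the routes in C is redundant.

0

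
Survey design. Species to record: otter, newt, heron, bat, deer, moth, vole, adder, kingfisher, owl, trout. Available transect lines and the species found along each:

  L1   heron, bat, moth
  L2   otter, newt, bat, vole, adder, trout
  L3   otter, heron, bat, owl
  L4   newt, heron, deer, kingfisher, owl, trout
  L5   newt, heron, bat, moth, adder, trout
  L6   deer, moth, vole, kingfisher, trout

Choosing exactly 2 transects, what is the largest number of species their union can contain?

Choosing L2, L4 covers {otter, newt, heron, bat, deer, vole, adder, kingfisher, owl, trout} — 10 species.
No choice of 2 transects does better; here moth is left uncovered.

10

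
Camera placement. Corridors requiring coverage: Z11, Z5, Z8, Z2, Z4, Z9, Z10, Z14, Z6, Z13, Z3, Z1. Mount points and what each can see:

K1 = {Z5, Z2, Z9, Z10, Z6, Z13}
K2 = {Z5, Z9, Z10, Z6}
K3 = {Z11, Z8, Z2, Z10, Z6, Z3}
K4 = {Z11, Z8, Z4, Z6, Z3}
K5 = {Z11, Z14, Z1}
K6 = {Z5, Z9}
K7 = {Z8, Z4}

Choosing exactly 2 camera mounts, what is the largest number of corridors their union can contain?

Choosing K1, K4 covers {Z11, Z5, Z8, Z2, Z4, Z9, Z10, Z6, Z13, Z3} — 10 corridors.
No choice of 2 camera mounts does better; here Z14, Z1 are left uncovered.

10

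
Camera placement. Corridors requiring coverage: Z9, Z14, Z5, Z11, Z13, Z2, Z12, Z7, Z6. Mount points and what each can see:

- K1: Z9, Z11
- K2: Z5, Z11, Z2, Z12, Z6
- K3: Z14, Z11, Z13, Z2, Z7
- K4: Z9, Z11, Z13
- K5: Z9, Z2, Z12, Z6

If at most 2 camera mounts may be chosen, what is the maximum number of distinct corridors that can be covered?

Choosing K2, K3 covers {Z14, Z5, Z11, Z13, Z2, Z12, Z7, Z6} — 8 corridors.
No choice of 2 camera mounts does better; here Z9 is left uncovered.

8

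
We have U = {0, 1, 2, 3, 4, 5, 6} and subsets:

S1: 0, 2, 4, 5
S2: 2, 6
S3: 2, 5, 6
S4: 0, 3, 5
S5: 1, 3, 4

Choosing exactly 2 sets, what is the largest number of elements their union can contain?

6

Choosing S1, S5 covers {0, 1, 2, 3, 4, 5} — 6 elements.
No choice of 2 sets does better; here 6 is left uncovered.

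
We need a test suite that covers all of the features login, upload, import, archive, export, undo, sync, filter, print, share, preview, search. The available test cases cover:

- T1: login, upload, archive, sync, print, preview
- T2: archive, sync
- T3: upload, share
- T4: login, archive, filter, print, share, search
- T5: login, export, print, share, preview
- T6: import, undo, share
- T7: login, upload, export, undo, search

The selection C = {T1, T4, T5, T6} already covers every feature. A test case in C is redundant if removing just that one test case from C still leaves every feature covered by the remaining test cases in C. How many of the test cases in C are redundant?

Drop T1: upload, sync uncovered — not redundant.
Drop T4: filter, search uncovered — not redundant.
Drop T5: export uncovered — not redundant.
Drop T6: import, undo uncovered — not redundant.
None of the test cases in C is redundant.

0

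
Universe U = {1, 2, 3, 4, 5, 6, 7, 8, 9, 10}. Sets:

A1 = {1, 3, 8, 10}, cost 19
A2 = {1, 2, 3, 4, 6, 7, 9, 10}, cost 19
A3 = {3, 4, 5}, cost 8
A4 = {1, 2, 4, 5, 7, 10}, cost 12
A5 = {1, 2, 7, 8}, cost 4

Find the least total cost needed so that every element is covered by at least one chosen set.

31

A2, A3, A5 cover every element at cost 19 + 8 + 4 = 31.
Any cover uses at least 3 sets; among all covering selections none totals below 31.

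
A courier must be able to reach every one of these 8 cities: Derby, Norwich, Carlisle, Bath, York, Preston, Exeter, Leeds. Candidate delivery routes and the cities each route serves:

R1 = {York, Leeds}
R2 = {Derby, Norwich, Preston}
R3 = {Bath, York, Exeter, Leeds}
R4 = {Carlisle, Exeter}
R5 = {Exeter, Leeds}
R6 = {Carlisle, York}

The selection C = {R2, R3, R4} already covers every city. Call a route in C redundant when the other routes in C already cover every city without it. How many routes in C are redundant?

0

Drop R2: Derby, Norwich, Preston uncovered — not redundant.
Drop R3: Bath, York, Leeds uncovered — not redundant.
Drop R4: Carlisle uncovered — not redundant.
None of the routes in C is redundant.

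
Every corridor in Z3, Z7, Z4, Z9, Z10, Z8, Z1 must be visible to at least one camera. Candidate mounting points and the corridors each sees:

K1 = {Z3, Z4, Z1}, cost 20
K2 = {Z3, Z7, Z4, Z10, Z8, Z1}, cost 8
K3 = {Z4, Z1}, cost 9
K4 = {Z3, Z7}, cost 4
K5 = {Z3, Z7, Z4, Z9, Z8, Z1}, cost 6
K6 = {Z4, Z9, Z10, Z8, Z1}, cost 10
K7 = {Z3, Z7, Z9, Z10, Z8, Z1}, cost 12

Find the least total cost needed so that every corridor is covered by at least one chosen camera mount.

14

K2, K5 cover every corridor at cost 8 + 6 = 14.
Any cover uses at least 2 camera mounts; among all covering selections none totals below 14.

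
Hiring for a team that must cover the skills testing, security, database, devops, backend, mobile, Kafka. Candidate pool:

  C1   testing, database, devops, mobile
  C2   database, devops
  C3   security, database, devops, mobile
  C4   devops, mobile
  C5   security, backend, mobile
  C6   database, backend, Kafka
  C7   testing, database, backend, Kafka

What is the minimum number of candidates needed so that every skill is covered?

2

C3, C7 together cover {testing, security, database, devops, backend, mobile, Kafka} — every skill.
No single candidate contains all 7 skills, so 2 is optimal.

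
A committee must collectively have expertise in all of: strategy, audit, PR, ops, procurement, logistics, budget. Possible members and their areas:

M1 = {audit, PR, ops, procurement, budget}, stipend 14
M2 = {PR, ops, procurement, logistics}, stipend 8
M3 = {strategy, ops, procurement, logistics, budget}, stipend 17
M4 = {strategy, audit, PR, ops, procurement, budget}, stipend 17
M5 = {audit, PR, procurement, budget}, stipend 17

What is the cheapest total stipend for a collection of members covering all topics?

M2, M4 cover every topic at stipend 8 + 17 = 25.
Any cover uses at least 2 members; among all covering selections none totals below 25.

25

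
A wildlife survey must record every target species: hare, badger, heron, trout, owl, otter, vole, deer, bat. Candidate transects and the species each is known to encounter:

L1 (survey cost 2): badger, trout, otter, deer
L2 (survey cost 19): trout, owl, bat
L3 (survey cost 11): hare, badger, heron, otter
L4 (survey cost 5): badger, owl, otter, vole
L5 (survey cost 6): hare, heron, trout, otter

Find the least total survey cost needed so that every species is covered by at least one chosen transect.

32

L1, L2, L4, L5 cover every species at survey cost 2 + 19 + 5 + 6 = 32.
Any cover uses at least 4 transects; among all covering selections none totals below 32.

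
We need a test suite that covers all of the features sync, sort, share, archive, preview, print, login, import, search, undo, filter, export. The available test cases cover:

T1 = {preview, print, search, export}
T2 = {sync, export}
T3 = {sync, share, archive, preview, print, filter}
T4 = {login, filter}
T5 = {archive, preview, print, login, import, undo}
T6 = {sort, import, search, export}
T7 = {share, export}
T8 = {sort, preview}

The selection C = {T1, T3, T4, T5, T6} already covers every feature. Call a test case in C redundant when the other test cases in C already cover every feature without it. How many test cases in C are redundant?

2

Drop T1: the rest still cover every feature — redundant.
Drop T3: sync, share uncovered — not redundant.
Drop T4: the rest still cover every feature — redundant.
Drop T5: undo uncovered — not redundant.
Drop T6: sort uncovered — not redundant.
2 redundant: T1, T4.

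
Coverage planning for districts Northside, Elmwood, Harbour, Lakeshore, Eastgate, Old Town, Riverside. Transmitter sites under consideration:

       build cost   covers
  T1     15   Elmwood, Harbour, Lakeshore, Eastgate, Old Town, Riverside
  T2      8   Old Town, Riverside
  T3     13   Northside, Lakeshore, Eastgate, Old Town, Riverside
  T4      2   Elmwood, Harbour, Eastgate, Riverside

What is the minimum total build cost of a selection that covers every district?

15

T3, T4 cover every district at build cost 13 + 2 = 15.
Any cover uses at least 2 transmitter sites; among all covering selections none totals below 15.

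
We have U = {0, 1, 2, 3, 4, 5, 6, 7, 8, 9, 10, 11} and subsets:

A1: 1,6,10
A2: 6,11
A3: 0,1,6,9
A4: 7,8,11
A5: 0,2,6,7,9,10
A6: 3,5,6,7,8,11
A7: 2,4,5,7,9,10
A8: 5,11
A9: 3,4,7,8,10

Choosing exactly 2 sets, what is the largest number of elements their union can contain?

Choosing A5, A6 covers {0, 2, 3, 5, 6, 7, 8, 9, 10, 11} — 10 elements.
No choice of 2 sets does better; here 1, 4 are left uncovered.

10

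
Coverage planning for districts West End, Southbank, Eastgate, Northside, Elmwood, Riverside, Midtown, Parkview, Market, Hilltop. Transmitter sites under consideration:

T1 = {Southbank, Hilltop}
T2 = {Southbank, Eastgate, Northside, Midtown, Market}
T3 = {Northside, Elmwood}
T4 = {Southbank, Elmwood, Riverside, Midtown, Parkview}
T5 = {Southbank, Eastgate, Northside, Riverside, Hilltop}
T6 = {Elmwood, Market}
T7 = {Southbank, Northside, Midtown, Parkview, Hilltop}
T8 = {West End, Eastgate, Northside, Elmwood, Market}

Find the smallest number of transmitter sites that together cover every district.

T1, T4, T8 together cover {West End, Southbank, Eastgate, Northside, Elmwood, Riverside, Midtown, Parkview, Market, Hilltop} — every district.
No 2 of the 8 transmitter sites cover everything (all 28 pairs fall short), so 3 is minimum.
Greedy (largest uncovered first) would take T2, T4, T1, T8 — 4 transmitter sites — but 3 suffice.

3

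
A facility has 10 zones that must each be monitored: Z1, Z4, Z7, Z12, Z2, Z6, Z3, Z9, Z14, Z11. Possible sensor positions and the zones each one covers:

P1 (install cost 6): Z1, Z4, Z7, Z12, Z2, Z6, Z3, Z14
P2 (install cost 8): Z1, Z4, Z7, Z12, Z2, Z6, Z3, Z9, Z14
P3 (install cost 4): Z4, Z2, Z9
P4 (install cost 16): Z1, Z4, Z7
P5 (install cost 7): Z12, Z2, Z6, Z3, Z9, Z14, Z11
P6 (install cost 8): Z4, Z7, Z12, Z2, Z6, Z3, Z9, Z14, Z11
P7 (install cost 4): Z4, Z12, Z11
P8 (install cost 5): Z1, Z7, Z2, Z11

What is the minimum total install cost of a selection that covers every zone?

12

P2, P7 cover every zone at install cost 8 + 4 = 12.
Any cover uses at least 2 sensor positions; among all covering selections none totals below 12.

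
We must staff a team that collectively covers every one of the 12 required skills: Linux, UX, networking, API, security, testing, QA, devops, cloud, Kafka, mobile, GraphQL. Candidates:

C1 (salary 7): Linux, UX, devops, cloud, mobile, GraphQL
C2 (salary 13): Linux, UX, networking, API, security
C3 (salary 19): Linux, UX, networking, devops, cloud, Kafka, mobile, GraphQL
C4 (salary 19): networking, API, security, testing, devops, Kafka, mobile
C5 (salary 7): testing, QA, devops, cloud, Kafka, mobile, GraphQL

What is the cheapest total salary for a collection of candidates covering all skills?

C2, C5 cover every skill at salary 13 + 7 = 20.
Any cover uses at least 2 candidates; among all covering selections none totals below 20.

20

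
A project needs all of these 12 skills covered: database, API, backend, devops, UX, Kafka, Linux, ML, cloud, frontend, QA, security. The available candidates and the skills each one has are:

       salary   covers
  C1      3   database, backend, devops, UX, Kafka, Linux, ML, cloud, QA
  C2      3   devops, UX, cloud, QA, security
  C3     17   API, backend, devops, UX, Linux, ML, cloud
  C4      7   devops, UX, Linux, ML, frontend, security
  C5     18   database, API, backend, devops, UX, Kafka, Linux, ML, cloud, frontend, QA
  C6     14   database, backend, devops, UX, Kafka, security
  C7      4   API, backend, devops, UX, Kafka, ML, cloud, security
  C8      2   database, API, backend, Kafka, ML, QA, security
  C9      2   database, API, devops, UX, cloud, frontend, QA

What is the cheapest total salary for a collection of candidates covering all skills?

C1, C8, C9 cover every skill at salary 3 + 2 + 2 = 7.
Any cover uses at least 2 candidates; among all covering selections none totals below 7.

7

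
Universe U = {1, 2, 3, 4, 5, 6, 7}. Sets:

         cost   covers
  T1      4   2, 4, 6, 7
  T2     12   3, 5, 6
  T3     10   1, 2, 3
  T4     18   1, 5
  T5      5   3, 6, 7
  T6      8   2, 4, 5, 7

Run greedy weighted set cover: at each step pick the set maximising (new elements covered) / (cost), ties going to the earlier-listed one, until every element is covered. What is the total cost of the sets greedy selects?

22

Pick 1: T1 adds 4 new (2, 4, 6, 7) at cost 4 (ratio 4/4).
Pick 2: T3 adds 2 new (1, 3) at cost 10 (ratio 2/10).
Pick 3: T6 adds 1 new (5) at cost 8 (ratio 1/8).
Greedy total cost: 4 + 10 + 8 = 22.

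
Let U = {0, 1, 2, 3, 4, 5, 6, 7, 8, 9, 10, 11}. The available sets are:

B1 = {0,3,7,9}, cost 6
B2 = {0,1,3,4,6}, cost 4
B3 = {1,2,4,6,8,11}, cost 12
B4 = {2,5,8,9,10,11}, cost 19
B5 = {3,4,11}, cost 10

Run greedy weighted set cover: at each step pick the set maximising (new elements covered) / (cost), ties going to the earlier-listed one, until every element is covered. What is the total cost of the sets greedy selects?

Pick 1: B2 adds 5 new (0, 1, 3, 4, 6) at cost 4 (ratio 5/4).
Pick 2: B1 adds 2 new (7, 9) at cost 6 (ratio 2/6).
Pick 3: B4 adds 5 new (2, 5, 8, 10, 11) at cost 19 (ratio 5/19).
Greedy total cost: 4 + 6 + 19 = 29.

29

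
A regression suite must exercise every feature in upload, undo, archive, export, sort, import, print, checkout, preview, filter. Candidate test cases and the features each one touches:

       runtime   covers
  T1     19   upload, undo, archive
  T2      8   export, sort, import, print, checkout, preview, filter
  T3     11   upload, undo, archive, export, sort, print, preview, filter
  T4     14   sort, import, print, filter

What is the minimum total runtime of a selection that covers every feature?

19

T2, T3 cover every feature at runtime 8 + 11 = 19.
Any cover uses at least 2 test cases; among all covering selections none totals below 19.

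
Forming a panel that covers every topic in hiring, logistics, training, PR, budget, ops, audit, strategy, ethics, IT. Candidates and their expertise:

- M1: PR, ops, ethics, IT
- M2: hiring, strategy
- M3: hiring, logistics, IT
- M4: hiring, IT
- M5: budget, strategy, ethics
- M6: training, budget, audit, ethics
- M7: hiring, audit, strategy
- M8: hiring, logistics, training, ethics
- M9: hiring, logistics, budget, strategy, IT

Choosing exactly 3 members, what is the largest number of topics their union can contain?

10

Choosing M1, M6, M9 covers {hiring, logistics, training, PR, budget, ops, audit, strategy, ethics, IT} — 10 topics.
That is all 10 topics.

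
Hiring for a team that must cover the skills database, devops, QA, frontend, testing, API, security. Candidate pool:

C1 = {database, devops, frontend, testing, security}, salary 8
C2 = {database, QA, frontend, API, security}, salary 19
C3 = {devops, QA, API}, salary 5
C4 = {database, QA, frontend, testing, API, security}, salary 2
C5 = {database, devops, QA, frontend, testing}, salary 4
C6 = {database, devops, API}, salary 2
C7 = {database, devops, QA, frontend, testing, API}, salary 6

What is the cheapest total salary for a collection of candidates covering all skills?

C4, C6 cover every skill at salary 2 + 2 = 4.
Any cover uses at least 2 candidates; among all covering selections none totals below 4.

4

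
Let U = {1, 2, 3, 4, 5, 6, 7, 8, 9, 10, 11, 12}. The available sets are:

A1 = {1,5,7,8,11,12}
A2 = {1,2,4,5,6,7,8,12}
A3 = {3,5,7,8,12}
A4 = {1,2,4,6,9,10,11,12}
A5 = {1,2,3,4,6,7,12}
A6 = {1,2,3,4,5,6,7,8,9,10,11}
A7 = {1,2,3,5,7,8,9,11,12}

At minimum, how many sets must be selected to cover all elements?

A1, A6 together cover {1, 2, 3, 4, 5, 6, 7, 8, 9, 10, 11, 12} — every element.
No single set contains all 12 elements, so 2 is optimal.

2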